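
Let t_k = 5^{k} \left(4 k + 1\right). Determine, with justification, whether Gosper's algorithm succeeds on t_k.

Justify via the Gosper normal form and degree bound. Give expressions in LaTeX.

Yes. s_k = 5^{k} \left(k - 1\right).

t_(k+1)/t_k = 5*(4*k + 5)/(4*k + 1).
Normal form (A,B,C) = (5, 1, k + 1/4).
Need (5)·f(k+1) − (1)·f(k) = k + 1/4.
From deg A=0, deg B=0, deg C=1: d=1.
Solve for f: f(k) = (k - 1)/4 (degree 1 ≤ 1).
So s_k = (B(k−1)f/C)·t_k = ((k - 1)/(4*k + 1))·t_k = 5**k*(k - 1).
Check: Δs_k = 5**k*(4*k + 1). ✓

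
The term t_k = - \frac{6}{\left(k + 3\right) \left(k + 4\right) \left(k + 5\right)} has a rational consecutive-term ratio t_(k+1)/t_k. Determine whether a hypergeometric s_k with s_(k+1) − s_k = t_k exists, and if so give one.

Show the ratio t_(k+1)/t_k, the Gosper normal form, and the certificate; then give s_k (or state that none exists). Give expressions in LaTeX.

s_k = \frac{k \left(- k - 7\right)}{4 \left(k + 3\right) \left(k + 4\right)}

t_(k+1)/t_k = (k + 3)/(k + 6).
Take A(k)=k + 3, B(k)=k + 6, C(k)=1.
f must satisfy (k + 3)·f(k+1) − (k + 5)·f(k) = 1.
d = 2 from the (1,1,0) case.
Solving with deg f ≤ 2: f(k) = k*(k + 7)/24.
Get s_k = R·t_k = k*(-k - 7)/(4*(k + 3)*(k + 4)) with R(k) = B(k−1)f(k)/C(k) = k*(k + 5)*(k + 7)/24.
Δs = -6/(k**3 + 12*k**2 + 47*k + 60), as required.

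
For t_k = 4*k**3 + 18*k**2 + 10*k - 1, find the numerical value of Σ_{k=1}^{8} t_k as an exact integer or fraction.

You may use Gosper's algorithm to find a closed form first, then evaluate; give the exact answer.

Σ = 9208

The ratio is (4*k**3 + 30*k**2 + 58*k + 31)/(4*k**3 + 18*k**2 + 10*k - 1).
A = 1, B = 1, C = k**3 + 9*k**2/2 + 5*k/2 - 1/4.
Solve (1)·f(k+1) − (1)·f(k) = k**3 + 9*k**2/2 + 5*k/2 - 1/4.
Bound: deg f ≤ 4.
Coefficient equations give f(k) = k*(k**3 + 4*k**2 - 3*k - 3)/4.
R(k) = B(k−1)·f(k)/C(k) = k*(k**3 + 4*k**2 - 3*k - 3)/(4*k**3 + 18*k**2 + 10*k - 1); s_k = R·t_k = k*(k**3 + 4*k**2 - 3*k - 3).
Δs = 4*k**3 + 18*k**2 + 10*k - 1, as required.
Evaluate s at k=9 and k=1: 9207 and -1; difference 9208.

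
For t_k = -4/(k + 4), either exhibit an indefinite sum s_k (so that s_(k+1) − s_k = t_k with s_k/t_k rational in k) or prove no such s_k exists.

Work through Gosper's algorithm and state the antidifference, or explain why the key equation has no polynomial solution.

none — t_k is not Gosper-summable

Step 1: r(k) = (k + 4)/(k + 5).
Normal form (A,B,C) = (k + 4, k + 5, 1).
f must satisfy (k + 4)·f(k+1) − (k + 4)·f(k) = 1.
deg f ≤ 0 (via 1,1,0).
Put f(k) = c0: A·f(k+1) − B(k−1)·f(k) − C = -1; need -1 = 0 — inconsistent ⇒ no f, not summable.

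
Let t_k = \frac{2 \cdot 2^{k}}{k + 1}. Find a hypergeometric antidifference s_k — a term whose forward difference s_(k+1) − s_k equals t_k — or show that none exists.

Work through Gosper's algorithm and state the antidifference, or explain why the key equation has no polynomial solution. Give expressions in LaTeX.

The ratio is 2*(k + 1)/(k + 2).
Take A(k)=2*k + 2, B(k)=k + 2, C(k)=1.
f must satisfy (2*k + 2)·f(k+1) − (k + 1)·f(k) = 1.
deg f ≤ -1 (via 1,1,0).
d = -1 < 0 ⇒ no nonzero polynomial f; not summable.

no hypergeometric antidifference exists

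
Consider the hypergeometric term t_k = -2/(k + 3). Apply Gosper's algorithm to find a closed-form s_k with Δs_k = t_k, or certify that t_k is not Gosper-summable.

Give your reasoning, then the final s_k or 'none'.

Compute t_(k+1)/t_k: get (k + 3)/(k + 4).
A = k + 3, B = k + 4, C = 1.
f must satisfy (k + 3)·f(k+1) − (k + 3)·f(k) = 1.
deg f ≤ 0 (via 1,1,0).
Write f(k) = c0. Then LHS − RHS = -1, requiring -1 = 0: contradictory. No certificate.

none — t_k is not Gosper-summable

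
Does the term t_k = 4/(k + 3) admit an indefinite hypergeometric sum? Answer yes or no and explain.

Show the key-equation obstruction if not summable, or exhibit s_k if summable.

Step 1: r(k) = (k + 3)/(k + 4).
Gosper form: A/B · C(k+1)/C(k) with A=k + 3, B=k + 4, C=1.
f must satisfy (k + 3)·f(k+1) − (k + 3)·f(k) = 1.
deg f ≤ 0 (via 1,1,0).
Put f(k) = c0: A·f(k+1) − B(k−1)·f(k) − C = -1; need -1 = 0 — inconsistent ⇒ no f, not summable.

No. Not Gosper-summable.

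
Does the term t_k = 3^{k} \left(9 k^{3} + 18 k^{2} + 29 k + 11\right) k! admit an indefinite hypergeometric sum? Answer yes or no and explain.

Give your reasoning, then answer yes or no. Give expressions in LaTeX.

t_(k+1)/t_k = 3*(9*k**4 + 54*k**3 + 137*k**2 + 159*k + 67)/(9*k**3 + 18*k**2 + 29*k + 11).
Normal form (A,B,C) = (3*k + 3, 1, k**3 + 2*k**2 + 29*k/9 + 11/9).
Key eq: (3*k + 3)·f(k+1) = (1)·f(k) + (k**3 + 2*k**2 + 29*k/9 + 11/9).
Degrees (1,0,3) ⇒ d ≤ 2.
Solve for f: f(k) = (3*k**2 - 2*k + 4)/9 (degree 2 ≤ 2).
Get s_k = R·t_k = 3**k*(3*k**2 - 2*k + 4)*factorial(k) with R(k) = B(k−1)f(k)/C(k) = (3*k**2 - 2*k + 4)/(9*k**3 + 18*k**2 + 29*k + 11).
Δs = 3**k*(9*k**3 + 18*k**2 + 29*k + 11)*factorial(k), as required.

Yes. s_k = 3^{k} \left(3 k^{2} - 2 k + 4\right) k!.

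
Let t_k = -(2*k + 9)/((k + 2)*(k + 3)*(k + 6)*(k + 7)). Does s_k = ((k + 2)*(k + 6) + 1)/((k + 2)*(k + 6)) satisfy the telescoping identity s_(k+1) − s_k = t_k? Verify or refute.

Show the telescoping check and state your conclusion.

s_(k+1) = ((k + 3)*(k + 7) + 1)/((k + 3)*(k + 7))
s_(k+1) − s_k = (-2*k - 9)/(k**4 + 18*k**3 + 113*k**2 + 288*k + 252)
(s_(k+1) − s_k) − t_k = 0

valid (s_(k+1) − s_k reduces to t_k)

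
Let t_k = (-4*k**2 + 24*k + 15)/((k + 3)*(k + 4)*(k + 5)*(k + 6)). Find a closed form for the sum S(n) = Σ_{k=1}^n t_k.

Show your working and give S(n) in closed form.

r(k) = (k + 3)*(24*k - 4*(k + 1)**2 + 39)/((k + 7)*(-4*k**2 + 24*k + 15)) after simplifying.
Gosper form: A/B · C(k+1)/C(k) with A=k + 3, B=k + 7, C=k**2 - 6*k - 15/4.
Set up (k + 3)·f(k+1) − (k + 6)·f(k) − (k**2 - 6*k - 15/4) = 0.
Bound: deg f ≤ 3.
Solve for f: f(k) = k*(k**2 - 228*k - 73)/240 (degree 3 ≤ 3).
Get s_k = R·t_k = k*(-k**2 + 228*k + 73)/(60*(k + 3)*(k + 4)*(k + 5)) with R(k) = B(k−1)f(k)/C(k) = k*(k + 6)*(k**2 - 228*k - 73)/(60*(4*k**2 - 24*k - 15)).
Δs = (-4*k**2 + 24*k + 15)/(k**4 + 18*k**3 + 119*k**2 + 342*k + 360), as required.
Telescope: S(n) = s_(n+1) − s_(1) = (-n**3 + 225*n**2 + 526*n + 300)/(60*(n**3 + 15*n**2 + 74*n + 120)) − (1/24) = n*(-7*n**2 + 375*n + 682)/(120*(n**3 + 15*n**2 + 74*n + 120)).

S(n) = n*(-7*n**2 + 375*n + 682)/(120*(n**3 + 15*n**2 + 74*n + 120))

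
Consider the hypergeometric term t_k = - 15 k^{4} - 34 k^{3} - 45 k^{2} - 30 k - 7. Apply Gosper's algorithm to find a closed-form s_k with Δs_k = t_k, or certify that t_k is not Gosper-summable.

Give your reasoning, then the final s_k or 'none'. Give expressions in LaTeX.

Compute t_(k+1)/t_k: get (15*k**4 + 94*k**3 + 237*k**2 + 282*k + 131)/(15*k**4 + 34*k**3 + 45*k**2 + 30*k + 7).
Take A(k)=1, B(k)=1, C(k)=k**4 + 34*k**3/15 + 3*k**2 + 2*k + 7/15.
Key eq: (1)·f(k+1) = (1)·f(k) + (k**4 + 34*k**3/15 + 3*k**2 + 2*k + 7/15).
deg f ≤ 5 (via 0,0,4).
Match coefficients ⇒ f(k) = k*(3*k**4 + k**3 + 3*k**2 + k - 1)/15.
Get s_k = R·t_k = k*(-3*k**4 - k**3 - 3*k**2 - k + 1) with R(k) = B(k−1)f(k)/C(k) = k*(3*k**4 + k**3 + 3*k**2 + k - 1)/(15*k**4 + 34*k**3 + 45*k**2 + 30*k + 7).
s_(k+1) − s_k = -15*k**4 - 34*k**3 - 45*k**2 - 30*k - 7 = t_k.

s_k = k \left(- 3 k^{4} - k^{3} - 3 k^{2} - k + 1\right)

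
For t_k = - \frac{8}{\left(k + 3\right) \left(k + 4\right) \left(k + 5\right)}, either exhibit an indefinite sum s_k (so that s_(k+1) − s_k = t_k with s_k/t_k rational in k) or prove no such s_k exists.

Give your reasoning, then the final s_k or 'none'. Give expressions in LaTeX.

r(k) = (k + 3)/(k + 6) after simplifying.
So A=k + 3 and B=k + 6, with C=1.
Solve (k + 3)·f(k+1) − (k + 5)·f(k) = 1.
From deg A=1, deg B=1, deg C=0: d=2.
Solve for f: f(k) = k*(k + 7)/24 (degree 2 ≤ 2).
So s_k = (B(k−1)f/C)·t_k = (k*(k + 5)*(k + 7)/24)·t_k = k*(-k - 7)/(3*(k + 3)*(k + 4)).
Verify: -8/(k**3 + 12*k**2 + 47*k + 60) matches t_k.

s_k = \frac{k \left(- k - 7\right)}{3 \left(k + 3\right) \left(k + 4\right)}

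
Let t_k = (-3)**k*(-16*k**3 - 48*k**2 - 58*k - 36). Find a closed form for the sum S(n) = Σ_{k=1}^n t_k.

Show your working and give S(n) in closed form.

S(n) = -12*(-3)**n*n**3 - 45*(-3)**n*n**2 - 57*(-3)**n*n - 33*(-3)**n + 33

The ratio is 3*(-8*k**3 - 48*k**2 - 101*k - 79)/(8*k**3 + 24*k**2 + 29*k + 18).
Normal form (A,B,C) = (-3, 1, k**3 + 3*k**2 + 29*k/8 + 9/4).
f must satisfy (-3)·f(k+1) − (1)·f(k) = k**3 + 3*k**2 + 29*k/8 + 9/4.
d = 3 from the (0,0,3) case.
Solving with deg f ≤ 3: f(k) = -(4*k**3 + 3*k**2 + k + 3)/16.
Then R = B(k−1)f/C = -(4*k**3 + 3*k**2 + k + 3)/(2*(8*k**3 + 24*k**2 + 29*k + 18)), so s_k = R(k)·t_k = (-3)**k*(4*k**3 + 3*k**2 + k + 3).
Check: Δs_k = (-3)**k*(-16*k**3 - 48*k**2 - 58*k - 36). ✓
Telescope: S(n) = s_(n+1) − s_(1) = (-3)**(n + 1)*(4*n**3 + 15*n**2 + 19*n + 11) − (-33) = -12*(-3)**n*n**3 - 45*(-3)**n*n**2 - 57*(-3)**n*n - 33*(-3)**n + 33.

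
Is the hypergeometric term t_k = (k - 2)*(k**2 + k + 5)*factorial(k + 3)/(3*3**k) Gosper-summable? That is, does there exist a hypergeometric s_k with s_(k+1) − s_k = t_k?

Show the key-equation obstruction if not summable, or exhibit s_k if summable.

Yes. s_k = (k**2 - 4*k + 2)*factorial(k + 3)/3**k.

Step 1: r(k) = (k - 1)*(k + 4)*(k + (k + 1)**2 + 6)/(3*(k - 2)*(k**2 + k + 5)).
Take A(k)=k/3 + 4/3, B(k)=1, C(k)=k**3 - k**2 + 3*k - 10.
Key eq: (k/3 + 4/3)·f(k+1) = (1)·f(k) + (k**3 - k**2 + 3*k - 10).
From deg A=1, deg B=0, deg C=3: d=2.
Match coefficients ⇒ f(k) = 3*(k**2 - 4*k + 2).
Certificate R = B(k−1)f/C = 3*(k**2 - 4*k + 2)/((k - 2)*(k**2 + k + 5)) gives s_k = (k**2 - 4*k + 2)*factorial(k + 3)/3**k.
Check: Δs_k = (k - 2)*(k**2 + k + 5)*factorial(k + 3)/(3*3**k). ✓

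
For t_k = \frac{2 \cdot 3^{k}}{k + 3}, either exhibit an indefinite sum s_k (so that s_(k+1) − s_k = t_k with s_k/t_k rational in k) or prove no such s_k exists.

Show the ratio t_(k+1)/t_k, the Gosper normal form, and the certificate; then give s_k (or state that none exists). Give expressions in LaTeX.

no hypergeometric antidifference exists

r(k) = 3*(k + 3)/(k + 4) after simplifying.
A = 3*k + 9, B = k + 4, C = 1.
Need (3*k + 9)·f(k+1) − (k + 3)·f(k) = 1.
d = -1 from the (1,1,0) case.
d = -1 < 0 ⇒ no nonzero polynomial f; not summable.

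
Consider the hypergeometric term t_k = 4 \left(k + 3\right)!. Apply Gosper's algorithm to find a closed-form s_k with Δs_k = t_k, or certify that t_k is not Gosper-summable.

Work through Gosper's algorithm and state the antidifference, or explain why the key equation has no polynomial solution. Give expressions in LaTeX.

t_(k+1)/t_k = k + 4.
A = k + 4, B = 1, C = 1.
f must satisfy (k + 4)·f(k+1) − (1)·f(k) = 1.
Bound: deg f ≤ -1.
Bound -1 < 0, so the key equation has no polynomial solution.

none — t_k is not Gosper-summable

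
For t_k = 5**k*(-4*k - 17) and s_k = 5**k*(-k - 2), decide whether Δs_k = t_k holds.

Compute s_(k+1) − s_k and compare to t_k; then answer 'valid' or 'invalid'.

Invalid: residual 4*5**k ≠ 0.

s_(k+1) = 5**(k + 1)*(-k - 3)
s_(k+1) − s_k = 5**k*(-4*k - 13)
(s_(k+1) − s_k) − t_k = 4*5**k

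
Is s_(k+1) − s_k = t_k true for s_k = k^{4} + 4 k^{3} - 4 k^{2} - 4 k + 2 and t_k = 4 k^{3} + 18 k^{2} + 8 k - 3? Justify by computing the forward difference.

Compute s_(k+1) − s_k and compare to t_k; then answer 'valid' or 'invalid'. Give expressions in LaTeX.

valid; difference matches t_k

s_(k+1) = k**4 + 8*k**3 + 14*k**2 + 4*k - 1
s_(k+1) − s_k = 4*k**3 + 18*k**2 + 8*k - 3
(s_(k+1) − s_k) − t_k = 0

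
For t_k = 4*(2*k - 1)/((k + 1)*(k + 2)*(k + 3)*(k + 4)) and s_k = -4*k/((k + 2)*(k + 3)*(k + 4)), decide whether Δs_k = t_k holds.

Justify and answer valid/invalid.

Invalid: residual 12*(1 - 3*k)/(k**5 + 15*k**4 + 85*k**3 + 225*k**2 + 274*k + 120) ≠ 0.

s_(k+1) = 4*(-k - 1)/((k + 3)*(k + 4)*(k + 5))
s_(k+1) − s_k = 8*(k - 1)/(k**4 + 14*k**3 + 71*k**2 + 154*k + 120)
(s_(k+1) − s_k) − t_k = 12*(1 - 3*k)/(k**5 + 15*k**4 + 85*k**3 + 225*k**2 + 274*k + 120)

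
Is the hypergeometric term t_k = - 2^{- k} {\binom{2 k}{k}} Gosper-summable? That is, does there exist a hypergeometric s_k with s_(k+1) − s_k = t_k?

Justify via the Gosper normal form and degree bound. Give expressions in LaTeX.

The ratio is (2*k + 1)/(k + 1).
Gosper form: A/B · C(k+1)/C(k) with A=2*k + 1, B=k + 1, C=1.
Set up (2*k + 1)·f(k+1) − (k)·f(k) − (1) = 0.
Degrees (1,1,0) ⇒ d ≤ -1.
Bound -1 < 0, so the key equation has no polynomial solution.

No — negative degree bound, so no certificate f.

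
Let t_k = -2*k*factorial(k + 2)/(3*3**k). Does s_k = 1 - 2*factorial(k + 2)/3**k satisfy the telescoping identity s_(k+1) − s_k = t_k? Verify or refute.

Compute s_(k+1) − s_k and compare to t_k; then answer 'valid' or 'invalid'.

s_(k+1) = -2*3**(-k - 1)*factorial(k + 3) + 1
s_(k+1) − s_k = -2*k*factorial(k + 2)/(3*3**k)
(s_(k+1) − s_k) − t_k = 0

Valid — Δs_k = t_k.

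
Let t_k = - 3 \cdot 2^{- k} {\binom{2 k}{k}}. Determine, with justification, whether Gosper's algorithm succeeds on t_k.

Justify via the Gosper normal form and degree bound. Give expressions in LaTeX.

r(k) = (2*k + 1)/(k + 1) after simplifying.
A = 2*k + 1, B = k + 1, C = 1.
Need (2*k + 1)·f(k+1) − (k)·f(k) = 1.
d = -1 from the (1,1,0) case.
deg f ≤ -1 is impossible — no certificate.

No. Not Gosper-summable.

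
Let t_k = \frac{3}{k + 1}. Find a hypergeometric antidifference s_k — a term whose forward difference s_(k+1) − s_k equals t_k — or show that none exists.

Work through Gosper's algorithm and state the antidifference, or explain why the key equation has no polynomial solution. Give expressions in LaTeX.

r(k) = (k + 1)/(k + 2) after simplifying.
Normal form (A,B,C) = (k + 1, k + 2, 1).
Set up (k + 1)·f(k+1) − (k + 1)·f(k) − (1) = 0.
deg f ≤ 0 (via 1,1,0).
Write f(k) = c0. Then LHS − RHS = -1, requiring -1 = 0: contradictory. No certificate.

not Gosper-summable; s_k does not exist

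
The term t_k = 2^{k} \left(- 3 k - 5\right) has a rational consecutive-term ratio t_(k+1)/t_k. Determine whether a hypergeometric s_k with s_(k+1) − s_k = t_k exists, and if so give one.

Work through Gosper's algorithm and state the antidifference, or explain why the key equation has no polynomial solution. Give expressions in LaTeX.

s_k = 2^{k} \left(1 - 3 k\right)

The ratio is 2*(3*k + 8)/(3*k + 5).
Take A(k)=2, B(k)=1, C(k)=k + 5/3.
Set up (2)·f(k+1) − (1)·f(k) − (k + 5/3) = 0.
From deg A=0, deg B=0, deg C=1: d=1.
A polynomial solution: f(k) = (3*k - 1)/3.
Get s_k = R·t_k = 2**k*(1 - 3*k) with R(k) = B(k−1)f(k)/C(k) = (3*k - 1)/(3*k + 5).
Verify: 2**k*(-3*k - 5) matches t_k.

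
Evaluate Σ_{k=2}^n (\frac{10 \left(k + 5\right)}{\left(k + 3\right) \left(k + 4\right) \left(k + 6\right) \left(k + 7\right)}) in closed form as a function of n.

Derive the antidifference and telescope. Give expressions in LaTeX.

r(k) = (k + 3)*(k + 6)**2/((k + 5)**2*(k + 8)) after simplifying.
Normal form (A,B,C) = (k + 3, k + 8, k**2 + 10*k + 25).
f must satisfy (k + 3)·f(k+1) − (k + 7)·f(k) = k**2 + 10*k + 25.
d = 4 from the (1,1,2) case.
A polynomial solution: f(k) = k*(k + 4)*(k + 5)*(k + 9)/36.
Certificate R = B(k−1)f/C = k*(k + 4)*(k + 7)*(k + 9)/(36*(k + 5)) gives s_k = 5*k*(k + 9)/(18*(k**2 + 9*k + 18)).
Verify: 10*(k + 5)/(k**4 + 20*k**3 + 145*k**2 + 450*k + 504) matches t_k.
s_(n+1) = 5*(n**2 + 11*n + 10)/(18*(n**2 + 11*n + 28)) and s_(2) = 11/72, so S(n) = (n**2 + 11*n - 12)/(8*(n**2 + 11*n + 28)).

S(n) = \frac{n^{2} + 11 n - 12}{8 \left(n^{2} + 11 n + 28\right)}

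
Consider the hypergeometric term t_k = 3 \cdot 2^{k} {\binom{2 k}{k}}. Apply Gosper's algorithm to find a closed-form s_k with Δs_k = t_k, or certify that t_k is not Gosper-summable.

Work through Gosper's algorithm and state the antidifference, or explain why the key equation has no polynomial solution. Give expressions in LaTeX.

no hypergeometric antidifference exists

r(k) = 4*(2*k + 1)/(k + 1) after simplifying.
Take A(k)=8*k + 4, B(k)=k + 1, C(k)=1.
Need (8*k + 4)·f(k+1) − (k)·f(k) = 1.
Bound: deg f ≤ -1.
Bound -1 < 0, so the key equation has no polynomial solution.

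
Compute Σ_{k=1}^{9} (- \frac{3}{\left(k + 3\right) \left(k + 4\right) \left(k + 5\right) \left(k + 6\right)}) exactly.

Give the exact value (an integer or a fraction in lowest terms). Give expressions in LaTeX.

Σ = -29/3640

r(k) = (k + 3)/(k + 7) after simplifying.
Take A(k)=k + 3, B(k)=k + 7, C(k)=1.
Set up (k + 3)·f(k+1) − (k + 6)·f(k) − (1) = 0.
Bound: deg f ≤ 3.
A polynomial solution: f(k) = k*(k**2 + 12*k + 47)/180.
Certificate R = B(k−1)f/C = k*(k + 6)*(k**2 + 12*k + 47)/180 gives s_k = k*(-k**2 - 12*k - 47)/(60*(k + 3)*(k + 4)*(k + 5)).
Δs = -3/(k**4 + 18*k**3 + 119*k**2 + 342*k + 360), as required.
Evaluate s at k=10 and k=1: -89/5460 and -1/120; difference -29/3640.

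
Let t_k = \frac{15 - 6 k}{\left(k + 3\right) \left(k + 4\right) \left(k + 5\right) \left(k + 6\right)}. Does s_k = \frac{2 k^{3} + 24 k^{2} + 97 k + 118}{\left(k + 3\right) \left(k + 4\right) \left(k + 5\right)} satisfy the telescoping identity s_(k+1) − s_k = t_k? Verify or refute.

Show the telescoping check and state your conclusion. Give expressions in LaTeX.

Valid: the claim telescopes to t_k.

s_(k+1) = (97*k + 2*(k + 1)**3 + 24*(k + 1)**2 + 215)/((k + 4)*(k + 5)*(k + 6))
s_(k+1) − s_k = 3*(5 - 2*k)/(k**4 + 18*k**3 + 119*k**2 + 342*k + 360)
(s_(k+1) − s_k) − t_k = 0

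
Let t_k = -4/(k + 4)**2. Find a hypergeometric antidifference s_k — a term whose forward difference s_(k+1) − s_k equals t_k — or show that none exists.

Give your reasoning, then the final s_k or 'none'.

none (Gosper's algorithm certifies no s_k)

r(k) = (k + 4)**2/(k + 5)**2 after simplifying.
Factor: A=k**2 + 8*k + 16; B=k**2 + 10*k + 25; C=1.
Set up (k**2 + 8*k + 16)·f(k+1) − (k**2 + 8*k + 16)·f(k) − (1) = 0.
Bound: deg f ≤ 0.
f = c0 ⇒ A·f(k+1) − B(k−1)·f(k) − C = -1. The system {-1 = 0} is inconsistent; no antidifference.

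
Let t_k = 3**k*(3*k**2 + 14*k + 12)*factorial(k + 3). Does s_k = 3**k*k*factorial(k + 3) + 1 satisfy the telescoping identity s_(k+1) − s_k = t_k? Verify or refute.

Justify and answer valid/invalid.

Valid — Δs_k = t_k.

s_(k+1) = 3**(k + 1)*(k + 1)*factorial(k + 4) + 1
s_(k+1) − s_k = 3**k*(3*k**2 + 14*k + 12)*factorial(k + 3)
(s_(k+1) − s_k) − t_k = 0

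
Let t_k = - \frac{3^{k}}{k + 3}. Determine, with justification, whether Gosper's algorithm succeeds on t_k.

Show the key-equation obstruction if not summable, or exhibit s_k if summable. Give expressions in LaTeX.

Step 1: r(k) = 3*(k + 3)/(k + 4).
Normal form (A,B,C) = (3*k + 9, k + 4, 1).
Need (3*k + 9)·f(k+1) − (k + 3)·f(k) = 1.
d = -1 from the (1,1,0) case.
Negative degree bound (-1): no f exists, t_k not Gosper-summable.

No. Not Gosper-summable.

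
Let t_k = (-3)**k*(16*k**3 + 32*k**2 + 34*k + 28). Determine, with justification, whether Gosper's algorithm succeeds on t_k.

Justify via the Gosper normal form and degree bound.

Ratio r(k) = 3*(-8*k**3 - 40*k**2 - 73*k - 55)/(8*k**3 + 16*k**2 + 17*k + 14).
Take A(k)=-3, B(k)=1, C(k)=k**3 + 2*k**2 + 17*k/8 + 7/4.
Need (-3)·f(k+1) − (1)·f(k) = k**3 + 2*k**2 + 17*k/8 + 7/4.
d = 3 from the (0,0,3) case.
Solving with deg f ≤ 3: f(k) = -(4*k**3 - k**2 + k + 4)/16.
Certificate R = B(k−1)f/C = -(4*k**3 - k**2 + k + 4)/(2*(8*k**3 + 16*k**2 + 17*k + 14)) gives s_k = (-3)**k*(-4*k**3 + k**2 - k - 4).
Verify: (-3)**k*(16*k**3 + 32*k**2 + 34*k + 28) matches t_k.

Yes. s_k = (-3)**k*(-4*k**3 + k**2 - k - 4).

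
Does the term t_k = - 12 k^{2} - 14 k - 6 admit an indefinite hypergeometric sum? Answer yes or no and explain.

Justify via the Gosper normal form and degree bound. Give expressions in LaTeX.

Yes. s_k = k \left(- 4 k^{2} - k - 1\right).

Compute t_(k+1)/t_k: get (6*k**2 + 19*k + 16)/(6*k**2 + 7*k + 3).
Take A(k)=1, B(k)=1, C(k)=k**2 + 7*k/6 + 1/2.
Need (1)·f(k+1) − (1)·f(k) = k**2 + 7*k/6 + 1/2.
Degrees (0,0,2) ⇒ d ≤ 3.
Match coefficients ⇒ f(k) = k*(4*k**2 + k + 1)/12.
Certificate R = B(k−1)f/C = k*(4*k**2 + k + 1)/(2*(6*k**2 + 7*k + 3)) gives s_k = k*(-4*k**2 - k - 1).
Δs = -12*k**2 - 14*k - 6, as required.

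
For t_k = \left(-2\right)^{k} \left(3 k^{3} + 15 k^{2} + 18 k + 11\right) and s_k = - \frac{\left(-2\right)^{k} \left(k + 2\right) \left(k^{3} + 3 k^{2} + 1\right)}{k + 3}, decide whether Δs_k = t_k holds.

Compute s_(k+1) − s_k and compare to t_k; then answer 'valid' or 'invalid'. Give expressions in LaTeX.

s_(k+1) = 2*(-2)**k*(k + 3)*((k + 1)**3 + 3*(k + 1)**2 + 1)/(k + 4)
s_(k+1) − s_k = (-2)**k*(3*k**5 + 33*k**4 + 134*k**3 + 251*k**2 + 228*k + 98)/(k**2 + 7*k + 12)
(s_(k+1) − s_k) − t_k = (-2)**k*(-3*k**4 - 25*k**3 - 66*k**2 - 65*k - 34)/(k**2 + 7*k + 12)

Invalid: residual \frac{\left(-2\right)^{k} \left(- 3 k^{4} - 25 k^{3} - 66 k^{2} - 65 k - 34\right)}{k^{2} + 7 k + 12} ≠ 0.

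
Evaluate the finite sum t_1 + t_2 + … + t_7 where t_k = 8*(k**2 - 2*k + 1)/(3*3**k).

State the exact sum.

Σ = 2840/2187

Step 1: r(k) = k**2/(3*(k**2 - 2*k + 1)).
Gosper form: A/B · C(k+1)/C(k) with A=1/3, B=1, C=k**2 - 2*k + 1.
Need (1/3)·f(k+1) − (1)·f(k) = k**2 - 2*k + 1.
d = 2 from the (0,0,2) case.
Solve for f: f(k) = -3*(k**2 - k + 1)/2 (degree 2 ≤ 2).
R(k) = B(k−1)·f(k)/C(k) = -3*(k**2 - k + 1)/(2*(k - 1)**2); s_k = R·t_k = 4*(-k**2 + k - 1)/3**k.
Verify: 8*(k**2 - 2*k + 1)/(3*3**k) matches t_k.
Telescoping: Σ = s_(8) − s_(1) = -76/2187 − (-4/3) = 2840/2187.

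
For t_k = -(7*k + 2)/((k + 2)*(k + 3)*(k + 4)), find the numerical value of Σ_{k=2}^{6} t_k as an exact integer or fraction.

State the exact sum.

Σ = -7/15

t_(k+1)/t_k = (k + 2)*(7*k + 9)/((k + 5)*(7*k + 2)).
Take A(k)=k + 2, B(k)=k + 5, C(k)=k + 2/7.
Solve (k + 2)·f(k+1) − (k + 4)·f(k) = k + 2/7.
From deg A=1, deg B=1, deg C=1: d=2.
Solving with deg f ≤ 2: f(k) = k*(4*k - 1)/21.
Then R = B(k−1)f/C = k*(k + 4)*(4*k - 1)/(3*(7*k + 2)), so s_k = R(k)·t_k = k*(1 - 4*k)/(3*(k + 2)*(k + 3)).
Check: Δs_k = (-7*k - 2)/(k**3 + 9*k**2 + 26*k + 24). ✓
Telescoping: Σ = s_(7) − s_(2) = -7/10 − (-7/30) = -7/15.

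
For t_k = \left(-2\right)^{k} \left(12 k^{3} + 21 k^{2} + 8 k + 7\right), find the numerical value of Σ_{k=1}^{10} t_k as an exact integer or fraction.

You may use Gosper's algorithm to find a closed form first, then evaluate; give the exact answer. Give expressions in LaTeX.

Ratio r(k) = 2*(-12*k**3 - 57*k**2 - 86*k - 48)/(12*k**3 + 21*k**2 + 8*k + 7).
A = -2, B = 1, C = k**3 + 7*k**2/4 + 2*k/3 + 7/12.
Need (-2)·f(k+1) − (1)·f(k) = k**3 + 7*k**2/4 + 2*k/3 + 7/12.
deg f ≤ 3 (via 0,0,3).
A polynomial solution: f(k) = -(4*k**3 - k**2 - 4*k + 3)/12.
Certificate R = B(k−1)f/C = -(4*k**3 - k**2 - 4*k + 3)/(12*k**3 + 21*k**2 + 8*k + 7) gives s_k = (-2)**k*(-4*k**3 + k**2 + 4*k - 3).
Verify: (-2)**k*(12*k**3 + 21*k**2 + 8*k + 7) matches t_k.
Evaluate s at k=11 and k=1: 10571776 and 4; difference 10571772.

Σ = 10571772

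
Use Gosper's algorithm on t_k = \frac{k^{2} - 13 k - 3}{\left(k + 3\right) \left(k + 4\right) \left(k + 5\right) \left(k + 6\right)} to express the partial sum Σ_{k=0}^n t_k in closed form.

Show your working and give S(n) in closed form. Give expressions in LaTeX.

t_(k+1)/t_k = (k + 3)*(13*k - (k + 1)**2 + 16)/((k + 7)*(-k**2 + 13*k + 3)).
Gosper form: A/B · C(k+1)/C(k) with A=k + 3, B=k + 7, C=k**2 - 13*k - 3.
Set up (k + 3)·f(k+1) − (k + 6)·f(k) − (k**2 - 13*k - 3) = 0.
Bound: deg f ≤ 3.
Coefficient equations give f(k) = -k*(k**2 + 32*k - 13)/20.
Certificate R = B(k−1)f/C = -k*(k + 6)*(k**2 + 32*k - 13)/(20*(k**2 - 13*k - 3)) gives s_k = k*(-k**2 - 32*k + 13)/(20*(k + 3)*(k + 4)*(k + 5)).
s_(k+1) − s_k = (k**2 - 13*k - 3)/(k**4 + 18*k**3 + 119*k**2 + 342*k + 360) = t_k.
Evaluate: s_(n+1) = (-n**3 - 35*n**2 - 54*n - 20)/(20*(n**3 + 15*n**2 + 74*n + 120)); subtract s_(0) = 0 ⇒ S(n) = (-n**3 - 35*n**2 - 54*n - 20)/(20*(n**3 + 15*n**2 + 74*n + 120)).

S(n) = \frac{- n^{3} - 35 n^{2} - 54 n - 20}{20 \left(n^{3} + 15 n^{2} + 74 n + 120\right)}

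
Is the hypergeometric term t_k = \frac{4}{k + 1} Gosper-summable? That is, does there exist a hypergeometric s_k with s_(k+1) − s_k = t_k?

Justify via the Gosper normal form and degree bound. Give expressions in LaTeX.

r(k) = (k + 1)/(k + 2) after simplifying.
Take A(k)=k + 1, B(k)=k + 2, C(k)=1.
Set up (k + 1)·f(k+1) − (k + 1)·f(k) − (1) = 0.
deg f ≤ 0 (via 1,1,0).
Put f(k) = c0: A·f(k+1) − B(k−1)·f(k) − C = -1; need -1 = 0 — inconsistent ⇒ no f, not summable.

No — t_k has no hypergeometric antidifference.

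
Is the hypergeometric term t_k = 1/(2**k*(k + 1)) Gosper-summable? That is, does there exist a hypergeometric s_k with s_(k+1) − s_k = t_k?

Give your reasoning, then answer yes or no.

No; the degree bound rules out any f.

t_(k+1)/t_k = (k + 1)/(2*(k + 2)).
Factor: A=k/2 + 1/2; B=k + 2; C=1.
Set up (k/2 + 1/2)·f(k+1) − (k + 1)·f(k) − (1) = 0.
From deg A=1, deg B=1, deg C=0: d=-1.
deg f ≤ -1 is impossible — no certificate.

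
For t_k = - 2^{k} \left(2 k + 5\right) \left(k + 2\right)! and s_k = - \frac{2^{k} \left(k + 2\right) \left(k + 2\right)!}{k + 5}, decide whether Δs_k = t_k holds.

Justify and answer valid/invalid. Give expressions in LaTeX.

s_(k+1) = -2**(k + 1)*(k + 3)*factorial(k + 3)/(k + 6)
s_(k+1) − s_k = -2**k*(2*k**3 + 21*k**2 + 70*k + 78)*factorial(k + 2)/((k + 5)*(k + 6))
(s_(k+1) − s_k) − t_k = 3*2**k*(2*k**2 + 15*k + 24)*factorial(k + 2)/((k + 5)*(k + 6))

Invalid: residual \frac{3 \cdot 2^{k} \left(2 k^{2} + 15 k + 24\right) \left(k + 2\right)!}{\left(k + 5\right) \left(k + 6\right)} ≠ 0.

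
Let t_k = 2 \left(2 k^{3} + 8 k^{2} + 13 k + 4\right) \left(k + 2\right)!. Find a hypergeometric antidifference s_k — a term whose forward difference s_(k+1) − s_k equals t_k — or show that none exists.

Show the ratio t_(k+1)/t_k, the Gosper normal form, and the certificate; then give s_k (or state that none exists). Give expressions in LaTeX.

s_k = 2 \left(2 k^{2} - 1\right) \left(k + 2\right)!

Compute t_(k+1)/t_k: get (2*k**4 + 20*k**3 + 77*k**2 + 132*k + 81)/(2*k**3 + 8*k**2 + 13*k + 4).
Gosper form: A/B · C(k+1)/C(k) with A=k + 3, B=1, C=k**3 + 4*k**2 + 13*k/2 + 2.
Set up (k + 3)·f(k+1) − (1)·f(k) − (k**3 + 4*k**2 + 13*k/2 + 2) = 0.
Bound: deg f ≤ 2.
A polynomial solution: f(k) = (2*k**2 - 1)/2.
Certificate R = B(k−1)f/C = (2*k**2 - 1)/(2*k**3 + 8*k**2 + 13*k + 4) gives s_k = 2*(2*k**2 - 1)*factorial(k + 2).
Δs = 2*(2*k**3 + 8*k**2 + 13*k + 4)*factorial(k + 2), as required.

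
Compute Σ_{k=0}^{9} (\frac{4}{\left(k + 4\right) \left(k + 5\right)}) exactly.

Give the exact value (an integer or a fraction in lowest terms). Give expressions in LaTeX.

Σ = 5/7

Step 1: r(k) = (k + 4)/(k + 6).
Gosper form: A/B · C(k+1)/C(k) with A=k + 4, B=k + 6, C=1.
Solve (k + 4)·f(k+1) − (k + 5)·f(k) = 1.
d = 1 from the (1,1,0) case.
Solve for f: f(k) = k/4 (degree 1 ≤ 1).
So s_k = (B(k−1)f/C)·t_k = (k*(k + 5)/4)·t_k = k/(k + 4).
s_(k+1) − s_k = 4/(k**2 + 9*k + 20) = t_k.
Sum = s_(10) − s_(0); s_(10) = 5/7, s_(0) = 0 ⇒ 5/7.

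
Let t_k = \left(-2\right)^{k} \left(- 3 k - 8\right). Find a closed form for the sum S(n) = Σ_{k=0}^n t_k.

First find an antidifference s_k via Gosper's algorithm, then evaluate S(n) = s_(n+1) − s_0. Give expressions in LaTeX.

Ratio r(k) = 2*(-3*k - 11)/(3*k + 8).
Normal form (A,B,C) = (-2, 1, k + 8/3).
Need (-2)·f(k+1) − (1)·f(k) = k + 8/3.
Degrees (0,0,1) ⇒ d ≤ 1.
Solve for f: f(k) = -(k + 2)/3 (degree 1 ≤ 1).
So s_k = (B(k−1)f/C)·t_k = (-(k + 2)/(3*k + 8))·t_k = (-2)**k*(k + 2).
Check: Δs_k = (-2)**k*(-3*k - 8). ✓
s_(n+1) = (-2)**(n + 1)*(n + 3) and s_(0) = 2, so S(n) = -2*(-2)**n*n - 6*(-2)**n - 2.

S(n) = - 2 \left(-2\right)^{n} n - 6 \left(-2\right)^{n} - 2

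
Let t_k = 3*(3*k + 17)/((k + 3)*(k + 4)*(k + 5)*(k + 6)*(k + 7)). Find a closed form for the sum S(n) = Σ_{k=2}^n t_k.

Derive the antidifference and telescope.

r(k) = (k + 3)*(3*k + 20)/((k + 8)*(3*k + 17)) after simplifying.
So A=k + 3 and B=k + 8, with C=k + 17/3.
Set up (k + 3)·f(k+1) − (k + 7)·f(k) − (k + 17/3) = 0.
Degrees (1,1,1) ⇒ d ≤ 4.
A polynomial solution: f(k) = k*(k + 5)*(k**2 + 13*k + 54)/216.
Certificate R = B(k−1)f/C = k*(k + 5)*(k + 7)*(k**2 + 13*k + 54)/(72*(3*k + 17)) gives s_k = k*(k**2 + 13*k + 54)/(24*(k**3 + 13*k**2 + 54*k + 72)).
Verify: 3*(3*k + 17)/(k**5 + 25*k**4 + 245*k**3 + 1175*k**2 + 2754*k + 2520) matches t_k.
s_(n+1) = (n**3 + 16*n**2 + 83*n + 68)/(24*(n**3 + 16*n**2 + 83*n + 140)) and s_(2) = 7/240, so S(n) = (n**3 + 16*n**2 + 83*n - 100)/(80*(n**3 + 16*n**2 + 83*n + 140)).

S(n) = (n**3 + 16*n**2 + 83*n - 100)/(80*(n**3 + 16*n**2 + 83*n + 140))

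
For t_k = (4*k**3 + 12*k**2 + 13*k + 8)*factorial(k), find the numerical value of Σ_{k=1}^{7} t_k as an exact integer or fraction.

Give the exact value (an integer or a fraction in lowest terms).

Σ = 11491195

Step 1: r(k) = (4*k**4 + 28*k**3 + 73*k**2 + 86*k + 37)/(4*k**3 + 12*k**2 + 13*k + 8).
Take A(k)=k + 1, B(k)=1, C(k)=k**3 + 3*k**2 + 13*k/4 + 2.
Solve (k + 1)·f(k+1) − (1)·f(k) = k**3 + 3*k**2 + 13*k/4 + 2.
From deg A=1, deg B=0, deg C=3: d=2.
A polynomial solution: f(k) = (2*k - 1)*(2*k + 3)/4.
Certificate R = B(k−1)f/C = (2*k - 1)*(2*k + 3)/(4*k**3 + 12*k**2 + 13*k + 8) gives s_k = (2*k - 1)*(2*k + 3)*factorial(k).
Verify: (4*k**3 + 12*k**2 + 13*k + 8)*factorial(k) matches t_k.
Sum = s_(8) − s_(1); s_(8) = 11491200, s_(1) = 5 ⇒ 11491195.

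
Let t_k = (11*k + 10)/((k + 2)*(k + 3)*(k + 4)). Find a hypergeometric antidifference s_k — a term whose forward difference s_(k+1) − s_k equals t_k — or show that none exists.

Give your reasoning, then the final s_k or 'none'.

s_k = k*(8*k + 7)/(3*(k + 2)*(k + 3))

Compute t_(k+1)/t_k: get (k + 2)*(11*k + 21)/((k + 5)*(11*k + 10)).
A = k + 2, B = k + 5, C = k + 10/11.
f must satisfy (k + 2)·f(k+1) − (k + 4)·f(k) = k + 10/11.
d = 2 from the (1,1,1) case.
Solving with deg f ≤ 2: f(k) = k*(8*k + 7)/33.
R(k) = B(k−1)·f(k)/C(k) = k*(k + 4)*(8*k + 7)/(3*(11*k + 10)); s_k = R·t_k = k*(8*k + 7)/(3*(k + 2)*(k + 3)).
Δs = (11*k + 10)/(k**3 + 9*k**2 + 26*k + 24), as required.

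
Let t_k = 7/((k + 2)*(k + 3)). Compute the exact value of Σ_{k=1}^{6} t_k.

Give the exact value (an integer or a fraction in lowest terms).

Σ = 14/9

The ratio is (k + 2)/(k + 4).
So A=k + 2 and B=k + 4, with C=1.
Need (k + 2)·f(k+1) − (k + 3)·f(k) = 1.
From deg A=1, deg B=1, deg C=0: d=1.
Solve for f: f(k) = k/2 (degree 1 ≤ 1).
Get s_k = R·t_k = 7*k/(2*(k + 2)) with R(k) = B(k−1)f(k)/C(k) = k*(k + 3)/2.
Check: Δs_k = 7/(k**2 + 5*k + 6). ✓
Telescoping: Σ = s_(7) − s_(1) = 49/18 − (7/6) = 14/9.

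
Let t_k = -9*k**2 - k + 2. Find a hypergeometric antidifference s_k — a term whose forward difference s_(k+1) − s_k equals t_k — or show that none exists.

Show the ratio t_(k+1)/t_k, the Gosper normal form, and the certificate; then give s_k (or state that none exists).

The ratio is (k + 9*(k + 1)**2 - 1)/(9*k**2 + k - 2).
Factor: A=1; B=1; C=k**2 + k/9 - 2/9.
Set up (1)·f(k+1) − (1)·f(k) − (k**2 + k/9 - 2/9) = 0.
From deg A=0, deg B=0, deg C=2: d=3.
Solve for f: f(k) = k*(3*k**2 - 4*k - 1)/9 (degree 3 ≤ 3).
So s_k = (B(k−1)f/C)·t_k = (k*(3*k**2 - 4*k - 1)/(9*k**2 + k - 2))·t_k = k*(-3*k**2 + 4*k + 1).
s_(k+1) − s_k = -9*k**2 - k + 2 = t_k.

s_k = k*(-3*k**2 + 4*k + 1)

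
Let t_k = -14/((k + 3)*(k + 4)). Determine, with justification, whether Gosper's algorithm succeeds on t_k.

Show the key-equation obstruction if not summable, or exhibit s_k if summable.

Yes. s_k = -14*k/(3*k + 9).

t_(k+1)/t_k = (k + 3)/(k + 5).
Take A(k)=k + 3, B(k)=k + 5, C(k)=1.
f must satisfy (k + 3)·f(k+1) − (k + 4)·f(k) = 1.
From deg A=1, deg B=1, deg C=0: d=1.
Solve for f: f(k) = k/3 (degree 1 ≤ 1).
Get s_k = R·t_k = -14*k/(3*k + 9) with R(k) = B(k−1)f(k)/C(k) = k*(k + 4)/3.
Check: Δs_k = -14/(k**2 + 7*k + 12). ✓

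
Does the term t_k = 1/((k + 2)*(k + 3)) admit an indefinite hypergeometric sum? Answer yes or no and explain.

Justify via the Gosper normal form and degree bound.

Yes. s_k = k/(2*(k + 2)).

Compute t_(k+1)/t_k: get (k + 2)/(k + 4).
A = k + 2, B = k + 4, C = 1.
Set up (k + 2)·f(k+1) − (k + 3)·f(k) − (1) = 0.
Bound: deg f ≤ 1.
Match coefficients ⇒ f(k) = k/2.
R(k) = B(k−1)·f(k)/C(k) = k*(k + 3)/2; s_k = R·t_k = k/(2*(k + 2)).
s_(k+1) − s_k = 1/(k**2 + 5*k + 6) = t_k.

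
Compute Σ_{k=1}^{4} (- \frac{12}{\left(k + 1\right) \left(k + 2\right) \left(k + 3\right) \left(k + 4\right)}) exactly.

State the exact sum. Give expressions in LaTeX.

Σ = -13/84

Compute t_(k+1)/t_k: get (k + 1)/(k + 5).
A = k + 1, B = k + 5, C = 1.
f must satisfy (k + 1)·f(k+1) − (k + 4)·f(k) = 1.
deg f ≤ 3 (via 1,1,0).
Solve for f: f(k) = k*(k**2 + 6*k + 11)/18 (degree 3 ≤ 3).
So s_k = (B(k−1)f/C)·t_k = (k*(k + 4)*(k**2 + 6*k + 11)/18)·t_k = 2*k*(-k**2 - 6*k - 11)/(3*(k + 1)*(k + 2)*(k + 3)).
s_(k+1) − s_k = -12/(k**4 + 10*k**3 + 35*k**2 + 50*k + 24) = t_k.
Evaluate s at k=5 and k=1: -55/84 and -1/2; difference -13/84.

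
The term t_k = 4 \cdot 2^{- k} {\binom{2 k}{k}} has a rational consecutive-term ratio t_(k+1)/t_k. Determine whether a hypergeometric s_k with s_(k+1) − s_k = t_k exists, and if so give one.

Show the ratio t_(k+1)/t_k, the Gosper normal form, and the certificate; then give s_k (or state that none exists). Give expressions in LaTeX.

Ratio r(k) = (2*k + 1)/(k + 1).
Factor: A=2*k + 1; B=k + 1; C=1.
Need (2*k + 1)·f(k+1) − (k)·f(k) = 1.
deg f ≤ -1 (via 1,1,0).
Bound -1 < 0, so the key equation has no polynomial solution.

no hypergeometric antidifference exists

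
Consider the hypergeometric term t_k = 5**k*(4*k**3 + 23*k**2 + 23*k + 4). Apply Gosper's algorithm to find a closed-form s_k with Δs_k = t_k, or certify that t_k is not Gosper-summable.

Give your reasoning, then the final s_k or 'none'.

The ratio is 5*(4*k**3 + 35*k**2 + 81*k + 54)/(4*k**3 + 23*k**2 + 23*k + 4).
A = 5, B = 1, C = k**3 + 23*k**2/4 + 23*k/4 + 1.
Need (5)·f(k+1) − (1)·f(k) = k**3 + 23*k**2/4 + 23*k/4 + 1.
d = 3 from the (0,0,3) case.
Solving with deg f ≤ 3: f(k) = (k**3 + 2*k**2 - 3*k + 1)/4.
R(k) = B(k−1)·f(k)/C(k) = (k**3 + 2*k**2 - 3*k + 1)/((k + 1)*(4*k**2 + 19*k + 4)); s_k = R·t_k = 5**k*(k**3 + 2*k**2 - 3*k + 1).
Verify: 5**k*(4*k**3 + 23*k**2 + 23*k + 4) matches t_k.

s_k = 5**k*(k**3 + 2*k**2 - 3*k + 1)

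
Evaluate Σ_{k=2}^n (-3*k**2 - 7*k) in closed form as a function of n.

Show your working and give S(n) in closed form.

The ratio is (3*k**2 + 13*k + 10)/(k*(3*k + 7)).
Take A(k)=1, B(k)=1, C(k)=k**2 + 7*k/3.
Key eq: (1)·f(k+1) = (1)·f(k) + (k**2 + 7*k/3).
Bound: deg f ≤ 3.
Coefficient equations give f(k) = k*(k - 1)*(k + 3)/3.
Certificate R = B(k−1)f/C = (k - 1)*(k + 3)/(3*k + 7) gives s_k = k*(-k**2 - 2*k + 3).
Check: Δs_k = k*(-3*k - 7). ✓
Σ_(k=2)^n t_k = s_(n+1) − s_(2) = (n*(-n**2 - 5*n - 4)) − (-10), i.e. -n**3 - 5*n**2 - 4*n + 10.

S(n) = -n**3 - 5*n**2 - 4*n + 10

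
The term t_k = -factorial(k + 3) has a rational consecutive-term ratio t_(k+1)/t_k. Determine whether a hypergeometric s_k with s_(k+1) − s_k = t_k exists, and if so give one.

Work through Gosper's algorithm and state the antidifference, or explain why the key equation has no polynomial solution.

none — t_k is not Gosper-summable

r(k) = k + 4 after simplifying.
So A=k + 4 and B=1, with C=1.
Key eq: (k + 4)·f(k+1) = (1)·f(k) + (1).
From deg A=1, deg B=0, deg C=0: d=-1.
deg f ≤ -1 is impossible — no certificate.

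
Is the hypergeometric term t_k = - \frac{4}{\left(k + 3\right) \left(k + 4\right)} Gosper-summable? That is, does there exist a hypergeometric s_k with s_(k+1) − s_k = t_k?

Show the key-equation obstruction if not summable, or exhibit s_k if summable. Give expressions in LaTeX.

Yes. s_k = - \frac{4 k}{3 k + 9}.

The ratio is (k + 3)/(k + 5).
Factor: A=k + 3; B=k + 5; C=1.
Set up (k + 3)·f(k+1) − (k + 4)·f(k) − (1) = 0.
From deg A=1, deg B=1, deg C=0: d=1.
Solving with deg f ≤ 1: f(k) = k/3.
Then R = B(k−1)f/C = k*(k + 4)/3, so s_k = R(k)·t_k = -4*k/(3*k + 9).
Check: Δs_k = -4/(k**2 + 7*k + 12). ✓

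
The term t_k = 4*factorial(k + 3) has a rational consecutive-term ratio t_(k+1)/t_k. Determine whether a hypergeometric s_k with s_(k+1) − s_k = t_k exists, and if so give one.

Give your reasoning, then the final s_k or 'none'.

Compute t_(k+1)/t_k: get k + 4.
Factor: A=k + 4; B=1; C=1.
Solve (k + 4)·f(k+1) − (1)·f(k) = 1.
From deg A=1, deg B=0, deg C=0: d=-1.
d = -1 < 0 ⇒ no nonzero polynomial f; not summable.

not Gosper-summable; s_k does not exist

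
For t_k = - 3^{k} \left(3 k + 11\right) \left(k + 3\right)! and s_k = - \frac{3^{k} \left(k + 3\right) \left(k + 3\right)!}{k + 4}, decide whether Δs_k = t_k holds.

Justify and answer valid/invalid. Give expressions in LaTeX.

Invalid: residual \frac{3^{k} \left(3 k^{2} + 23 k + 43\right) \left(k + 3\right)!}{\left(k + 4\right) \left(k + 5\right)} ≠ 0.

s_(k+1) = -3**(k + 1)*(k + 4)*factorial(k + 4)/(k + 5)
s_(k+1) − s_k = -3**k*(3*k**3 + 35*k**2 + 136*k + 177)*factorial(k + 3)/((k + 4)*(k + 5))
(s_(k+1) − s_k) − t_k = 3**k*(3*k**2 + 23*k + 43)*factorial(k + 3)/((k + 4)*(k + 5))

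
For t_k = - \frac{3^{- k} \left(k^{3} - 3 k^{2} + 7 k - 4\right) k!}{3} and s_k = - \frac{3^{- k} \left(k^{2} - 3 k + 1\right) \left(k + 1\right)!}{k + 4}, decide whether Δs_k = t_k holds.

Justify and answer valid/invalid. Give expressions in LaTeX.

s_(k+1) = (-k**2 + k + 1)*factorial(k + 2)/(3*3**k*(k + 5))
s_(k+1) − s_k = -(k**4 + 2*k**3 - 5*k**2 + 28*k - 23)*factorial(k + 1)/(3*3**k*(k + 4)*(k + 5))
(s_(k+1) − s_k) − t_k = (k**4 + k**3 - 8*k**2 + 33*k - 19)*factorial(k)/(3**k*(k + 4)*(k + 5))

Invalid: residual \frac{3^{- k} \left(k^{4} + k^{3} - 8 k^{2} + 33 k - 19\right) k!}{\left(k + 4\right) \left(k + 5\right)} ≠ 0.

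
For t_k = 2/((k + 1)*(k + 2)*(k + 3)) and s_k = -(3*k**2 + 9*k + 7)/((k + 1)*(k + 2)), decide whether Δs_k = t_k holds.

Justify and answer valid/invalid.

s_(k+1) = (-9*k - 3*(k + 1)**2 - 16)/((k + 2)*(k + 3))
s_(k+1) − s_k = 2/(k**3 + 6*k**2 + 11*k + 6)
(s_(k+1) − s_k) − t_k = 0

Valid: the claim telescopes to t_k.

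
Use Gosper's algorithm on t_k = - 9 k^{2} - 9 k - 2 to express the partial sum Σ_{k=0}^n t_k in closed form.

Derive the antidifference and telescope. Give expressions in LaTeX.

S(n) = - 3 n^{3} - 9 n^{2} - 8 n - 2

t_(k+1)/t_k = (9*k**2 + 27*k + 20)/(9*k**2 + 9*k + 2).
Take A(k)=1, B(k)=1, C(k)=k**2 + k + 2/9.
Need (1)·f(k+1) − (1)·f(k) = k**2 + k + 2/9.
From deg A=0, deg B=0, deg C=2: d=3.
Solve for f: f(k) = k*(3*k**2 - 1)/9 (degree 3 ≤ 3).
Then R = B(k−1)f/C = k*(3*k**2 - 1)/((3*k + 1)*(3*k + 2)), so s_k = R(k)·t_k = -3*k**3 + k.
Verify: -9*k**2 - 9*k - 2 matches t_k.
Σ_(k=0)^n t_k = s_(n+1) − s_(0) = (-3*n**3 - 9*n**2 - 8*n - 2) − (0), i.e. -3*n**3 - 9*n**2 - 8*n - 2.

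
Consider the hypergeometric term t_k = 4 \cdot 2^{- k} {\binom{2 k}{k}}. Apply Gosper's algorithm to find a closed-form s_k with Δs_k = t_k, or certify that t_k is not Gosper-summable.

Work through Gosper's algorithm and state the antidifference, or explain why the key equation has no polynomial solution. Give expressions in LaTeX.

Step 1: r(k) = (2*k + 1)/(k + 1).
So A=2*k + 1 and B=k + 1, with C=1.
Need (2*k + 1)·f(k+1) − (k)·f(k) = 1.
From deg A=1, deg B=1, deg C=0: d=-1.
d = -1 < 0 ⇒ no nonzero polynomial f; not summable.

none (Gosper's algorithm certifies no s_k)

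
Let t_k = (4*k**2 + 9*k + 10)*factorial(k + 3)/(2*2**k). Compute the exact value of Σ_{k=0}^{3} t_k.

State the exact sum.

t_(k+1)/t_k = (k + 4)*(9*k + 4*(k + 1)**2 + 19)/(2*(4*k**2 + 9*k + 10)).
A = k/2 + 2, B = 1, C = k**2 + 9*k/4 + 5/2.
Need (k/2 + 2)·f(k+1) − (1)·f(k) = k**2 + 9*k/4 + 5/2.
Bound: deg f ≤ 1.
Coefficient equations give f(k) = (4*k - 3)/2.
Certificate R = B(k−1)f/C = 2*(4*k - 3)/(4*k**2 + 9*k + 10) gives s_k = (4*k - 3)*factorial(k + 3)/2**k.
Δs = (4*k**2 + 9*k + 10)*factorial(k + 3)/(2*2**k), as required.
Σ_(k=0)^(3) t_k = s_(4) − s_(0) = 4095 − (-18) = 4113.

Σ = 4113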